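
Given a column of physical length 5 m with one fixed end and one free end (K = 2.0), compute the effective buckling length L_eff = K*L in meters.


L_eff = K * L
= 2.0 * 5
= 10.0 m

10.0 m


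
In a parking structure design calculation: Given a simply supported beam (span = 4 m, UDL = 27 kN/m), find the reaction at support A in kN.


Total load = w * L = 27 * 4 = 108 kN
By symmetry, each reaction R = total / 2 = 108 / 2 = 54.0 kN

54.0 kN


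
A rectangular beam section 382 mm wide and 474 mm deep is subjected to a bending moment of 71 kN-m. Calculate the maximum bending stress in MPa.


I = b * h^3 / 12 = 382 * 474^3 / 12 = 3390136164.0 mm^4
y = h / 2 = 474 / 2 = 237.0 mm
M = 71 kN-m = 71000000.0 N-mm
sigma = M * y / I = 71000000.0 * 237.0 / 3390136164.0
= 4.96 MPa

4.96 MPa


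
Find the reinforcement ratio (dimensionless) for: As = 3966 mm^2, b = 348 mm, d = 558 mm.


rho = As / (b * d)
= 3966 / (348 * 558)
= 3966 / 194184
= 0.020424 (dimensionless)

0.020424 (dimensionless)


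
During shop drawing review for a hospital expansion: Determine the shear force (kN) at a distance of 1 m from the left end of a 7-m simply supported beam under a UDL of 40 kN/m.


R_A = w * L / 2 = 40 * 7 / 2 = 140.0 kN
V(x) = R_A - w * x = 140.0 - 40 * 1
= 100.0 kN

100.0 kN


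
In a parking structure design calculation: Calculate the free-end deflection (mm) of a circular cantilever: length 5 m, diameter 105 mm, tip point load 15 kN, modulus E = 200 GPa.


I = pi * d^4 / 64 = pi * 105^4 / 64 = 5966602.35 mm^4
L = 5000.0 mm, P = 15000.0 N, E = 200000.0 MPa
delta = P * L^3 / (3 * E * I)
= 15000.0 * 5000.0^3 / (3 * 200000.0 * 5966602.35)
= 523.7487 mm

523.7487 mm


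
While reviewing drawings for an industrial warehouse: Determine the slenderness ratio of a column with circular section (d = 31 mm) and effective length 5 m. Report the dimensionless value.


Radius of gyration r = d / 4 = 31 / 4 = 7.75 mm
L_eff = 5000.0 mm
Slenderness ratio = L / r = 5000.0 / 7.75 = 645.16 (dimensionless)

645.16 (dimensionless)


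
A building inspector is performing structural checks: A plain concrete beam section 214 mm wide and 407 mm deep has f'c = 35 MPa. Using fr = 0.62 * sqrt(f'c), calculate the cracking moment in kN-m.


fr = 0.62 * sqrt(35) = 0.62 * 5.9161 = 3.668 MPa
I = 214 * 407^3 / 12 = 1202308050.17 mm^4
y_t = 203.5 mm
M_cr = fr * I / y_t = 3.668 * 1202308050.17 / 203.5 N-mm
= 21.6709 kN-m

21.6709 kN-m


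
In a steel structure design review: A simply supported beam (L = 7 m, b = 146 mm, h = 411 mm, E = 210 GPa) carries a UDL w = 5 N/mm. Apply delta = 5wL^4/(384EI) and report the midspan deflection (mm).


I = 146 * 411^3 / 12 = 844689460.5 mm^4
L = 7000.0 mm, w = 5 N/mm, E = 210000.0 MPa
delta = 5 * w * L^4 / (384 * E * I)
= 5 * 5 * 7000.0^4 / (384 * 210000.0 * 844689460.5)
= 0.8812 mm

0.8812 mm


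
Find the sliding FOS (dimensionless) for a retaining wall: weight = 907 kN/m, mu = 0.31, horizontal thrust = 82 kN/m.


Resisting force = mu * W = 0.31 * 907 = 281.17 kN/m
FOS = Resisting / Driving = 281.17 / 82
= 3.4289 (dimensionless)

3.4289 (dimensionless)


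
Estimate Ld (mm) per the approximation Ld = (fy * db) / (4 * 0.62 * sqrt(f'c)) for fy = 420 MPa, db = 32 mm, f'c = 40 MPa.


Ld = (fy * db) / (4 * 0.62 * sqrt(f'c))
= (420 * 32) / (4 * 0.62 * sqrt(40))
= 13440 / 15.6849
= 856.88 mm

856.88 mm


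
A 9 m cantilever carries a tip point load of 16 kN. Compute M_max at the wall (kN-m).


For a cantilever with a point load at the free end:
M_max = P * L = 16 * 9 = 144 kN-m

144 kN-m


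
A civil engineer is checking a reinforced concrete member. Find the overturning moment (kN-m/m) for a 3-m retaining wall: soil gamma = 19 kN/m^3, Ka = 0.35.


Pa = 0.5 * Ka * gamma * H^2
= 0.5 * 0.35 * 19 * 3^2
= 29.925 kN/m
Arm = H / 3 = 3 / 3 = 1.0 m
Mo = Pa * arm = Pa * H / 3 = 29.925 * 3 / 3 = 29.925 kN-m/m

29.925 kN-m/m


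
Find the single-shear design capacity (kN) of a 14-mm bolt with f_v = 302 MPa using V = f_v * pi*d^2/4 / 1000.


A = pi * d^2 / 4 = pi * 14^2 / 4 = 153.938 mm^2
V = f_v * A / 1000 = 302 * 153.938 / 1000
= 46.4893 kN

46.4893 kN


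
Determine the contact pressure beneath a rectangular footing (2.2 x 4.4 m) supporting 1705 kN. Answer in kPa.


A = 2.2 * 4.4 = 9.68 m^2
q = P / A = 1705 / 9.68
= 176.1364 kPa

176.1364 kPa


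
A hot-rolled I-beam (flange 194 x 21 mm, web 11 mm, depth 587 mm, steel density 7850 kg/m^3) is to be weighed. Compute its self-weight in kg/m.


A_flanges = 2 * 194 * 21 = 8148 mm^2
A_web = (587 - 2 * 21) * 11 = 5995 mm^2
A_total = 8148 + 5995 = 14143 mm^2 = 0.014143 m^2
Weight = rho * A = 7850 * 0.014143 = 111.0225 kg/m

111.0225 kg/m


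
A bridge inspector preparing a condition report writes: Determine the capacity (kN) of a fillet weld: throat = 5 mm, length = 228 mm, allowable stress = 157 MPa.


Strength = throat * length * allowable stress
= 5 * 228 * 157 N
= 178980 N
= 178.98 kN

178.98 kN


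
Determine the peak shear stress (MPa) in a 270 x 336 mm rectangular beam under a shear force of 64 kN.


A = b * h = 270 * 336 = 90720 mm^2
V = 64 kN = 64000.0 N
tau_max = 1.5 * V / A = 1.5 * 64000.0 / 90720
= 1.0582 MPa

1.0582 MPa


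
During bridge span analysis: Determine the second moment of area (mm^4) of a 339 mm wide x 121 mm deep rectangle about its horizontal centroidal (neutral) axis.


I = b * h^3 / 12
= 339 * 121^3 / 12
= 339 * 1771561 / 12
= 50046598.25 mm^4

50046598.25 mm^4


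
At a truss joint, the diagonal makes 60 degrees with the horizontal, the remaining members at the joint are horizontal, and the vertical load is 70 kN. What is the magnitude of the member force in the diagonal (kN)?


At the joint, only the diagonal has a vertical component, so vertical equilibrium gives:
F * sin(60) = 70
F = 70 / sin(60)
= 70 / 0.866025
= 80.83 kN

80.83 kN


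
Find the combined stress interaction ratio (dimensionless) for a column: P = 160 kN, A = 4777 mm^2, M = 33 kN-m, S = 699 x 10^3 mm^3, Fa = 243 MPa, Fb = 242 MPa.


f_a = P / A = 160000.0 / 4777 = 33.4938 MPa
f_b = M / S = 33000000.0 / 699000.0 = 47.2103 MPa
Ratio = f_a / Fa + f_b / Fb
= 33.4938 / 243 + 47.2103 / 242
= 0.3329 (dimensionless)

0.3329 (dimensionless)


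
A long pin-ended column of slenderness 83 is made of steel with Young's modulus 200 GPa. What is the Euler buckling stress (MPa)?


sigma_cr = pi^2 * E / lambda^2
= 9.8696 * 200000.0 / 83^2
= 9.8696 * 200000.0 / 6889
= 286.5323 MPa

286.5323 MPa


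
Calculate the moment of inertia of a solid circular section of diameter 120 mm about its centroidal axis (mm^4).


r = d / 2 = 120 / 2 = 60.0 mm
I = pi * r^4 / 4 = pi * 60.0^4 / 4
= 10178760.2 mm^4

10178760.2 mm^4


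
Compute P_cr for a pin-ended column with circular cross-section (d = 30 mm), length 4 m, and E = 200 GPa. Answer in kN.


I = pi * d^4 / 64 = 39760.78 mm^4
L = 4000.0 mm
P_cr = pi^2 * E * I / L^2
= 9.8696 * 200000.0 * 39760.78 / 4000.0^2
= 4905.29 N = 4.9053 kN

4.9053 kN


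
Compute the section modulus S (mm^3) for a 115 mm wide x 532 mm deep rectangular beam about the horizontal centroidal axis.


S = b * h^2 / 6
= 115 * 532^2 / 6
= 115 * 283024 / 6
= 5424626.67 mm^3

5424626.67 mm^3


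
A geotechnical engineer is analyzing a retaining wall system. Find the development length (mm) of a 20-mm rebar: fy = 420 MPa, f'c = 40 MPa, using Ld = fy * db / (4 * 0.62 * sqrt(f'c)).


Ld = (fy * db) / (4 * 0.62 * sqrt(f'c))
= (420 * 20) / (4 * 0.62 * sqrt(40))
= 8400 / 15.6849
= 535.55 mm

535.55 mm


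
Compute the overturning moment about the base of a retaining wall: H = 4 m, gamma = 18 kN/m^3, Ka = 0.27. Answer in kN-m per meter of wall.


Pa = 0.5 * Ka * gamma * H^2
= 0.5 * 0.27 * 18 * 4^2
= 38.88 kN/m
Arm = H / 3 = 4 / 3 = 1.3333 m
Mo = Pa * arm = Pa * H / 3 = 38.88 * 4 / 3 = 51.84 kN-m/m

51.84 kN-m/m


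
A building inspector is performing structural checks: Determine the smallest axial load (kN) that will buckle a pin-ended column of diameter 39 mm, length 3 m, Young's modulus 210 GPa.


I = pi * d^4 / 64 = 113560.77 mm^4
L = 3000.0 mm
P_cr = pi^2 * E * I / L^2
= 9.8696 * 210000.0 * 113560.77 / 3000.0^2
= 26152.0 N = 26.152 kN

26.152 kN


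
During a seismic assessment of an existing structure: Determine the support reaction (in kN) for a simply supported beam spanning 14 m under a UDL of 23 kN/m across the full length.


Total load = w * L = 23 * 14 = 322 kN
By symmetry, each reaction R = total / 2 = 322 / 2 = 161.0 kN

161.0 kN


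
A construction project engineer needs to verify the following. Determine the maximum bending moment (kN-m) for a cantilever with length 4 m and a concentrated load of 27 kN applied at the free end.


For a cantilever with a point load at the free end:
M_max = P * L = 27 * 4 = 108 kN-m

108 kN-m


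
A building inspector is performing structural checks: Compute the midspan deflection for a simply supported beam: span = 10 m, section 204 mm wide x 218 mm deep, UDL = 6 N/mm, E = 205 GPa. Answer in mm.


I = 204 * 218^3 / 12 = 176123944.0 mm^4
L = 10000.0 mm, w = 6 N/mm, E = 205000.0 MPa
delta = 5 * w * L^4 / (384 * E * I)
= 5 * 6 * 10000.0^4 / (384 * 205000.0 * 176123944.0)
= 21.638 mm

21.638 mm


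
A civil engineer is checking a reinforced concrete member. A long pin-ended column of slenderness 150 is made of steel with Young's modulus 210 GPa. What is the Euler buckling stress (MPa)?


sigma_cr = pi^2 * E / lambda^2
= 9.8696 * 210000.0 / 150^2
= 9.8696 * 210000.0 / 22500
= 92.1163 MPa

92.1163 MPa


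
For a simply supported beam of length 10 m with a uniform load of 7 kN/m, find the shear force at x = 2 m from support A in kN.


R_A = w * L / 2 = 7 * 10 / 2 = 35.0 kN
V(x) = R_A - w * x = 35.0 - 7 * 2
= 21.0 kN

21.0 kN


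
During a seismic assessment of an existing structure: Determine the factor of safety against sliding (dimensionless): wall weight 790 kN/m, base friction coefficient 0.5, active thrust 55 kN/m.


Resisting force = mu * W = 0.5 * 790 = 395.0 kN/m
FOS = Resisting / Driving = 395.0 / 55
= 7.1818 (dimensionless)

7.1818 (dimensionless)


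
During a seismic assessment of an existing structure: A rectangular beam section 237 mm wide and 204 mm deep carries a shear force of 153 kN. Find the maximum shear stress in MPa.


A = b * h = 237 * 204 = 48348 mm^2
V = 153 kN = 153000.0 N
tau_max = 1.5 * V / A = 1.5 * 153000.0 / 48348
= 4.7468 MPa

4.7468 MPa


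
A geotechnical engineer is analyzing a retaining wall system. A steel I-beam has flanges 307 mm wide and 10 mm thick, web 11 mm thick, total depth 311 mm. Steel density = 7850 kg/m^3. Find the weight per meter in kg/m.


A_flanges = 2 * 307 * 10 = 6140 mm^2
A_web = (311 - 2 * 10) * 11 = 3201 mm^2
A_total = 6140 + 3201 = 9341 mm^2 = 0.009341 m^2
Weight = rho * A = 7850 * 0.009341 = 73.3268 kg/m

73.3268 kg/m


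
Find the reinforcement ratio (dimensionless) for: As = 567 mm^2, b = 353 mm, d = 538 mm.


rho = As / (b * d)
= 567 / (353 * 538)
= 567 / 189914
= 0.002986 (dimensionless)

0.002986 (dimensionless)


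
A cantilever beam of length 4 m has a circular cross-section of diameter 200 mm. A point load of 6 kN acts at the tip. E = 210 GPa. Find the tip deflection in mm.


I = pi * d^4 / 64 = pi * 200^4 / 64 = 78539816.34 mm^4
L = 4000.0 mm, P = 6000.0 N, E = 210000.0 MPa
delta = P * L^3 / (3 * E * I)
= 6000.0 * 4000.0^3 / (3 * 210000.0 * 78539816.34)
= 7.7607 mm

7.7607 mm


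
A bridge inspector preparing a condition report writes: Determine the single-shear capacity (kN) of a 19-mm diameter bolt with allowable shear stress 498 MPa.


A = pi * d^2 / 4 = pi * 19^2 / 4 = 283.5287 mm^2
V = f_v * A / 1000 = 498 * 283.5287 / 1000
= 141.1973 kN

141.1973 kN


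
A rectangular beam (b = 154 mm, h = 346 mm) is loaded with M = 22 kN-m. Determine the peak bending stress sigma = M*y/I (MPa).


I = b * h^3 / 12 = 154 * 346^3 / 12 = 531578945.33 mm^4
y = h / 2 = 346 / 2 = 173.0 mm
M = 22 kN-m = 22000000.0 N-mm
sigma = M * y / I = 22000000.0 * 173.0 / 531578945.33
= 7.16 MPa

7.16 MPa


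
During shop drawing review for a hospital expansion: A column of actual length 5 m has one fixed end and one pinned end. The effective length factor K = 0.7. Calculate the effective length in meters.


L_eff = K * L
= 0.7 * 5
= 3.5 m

3.5 m


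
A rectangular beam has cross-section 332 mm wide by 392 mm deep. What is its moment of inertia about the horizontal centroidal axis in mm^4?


I = b * h^3 / 12
= 332 * 392^3 / 12
= 332 * 60236288 / 12
= 1666537301.33 mm^4

1666537301.33 mm^4


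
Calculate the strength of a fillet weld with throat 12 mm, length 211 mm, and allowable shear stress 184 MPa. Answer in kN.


Strength = throat * length * allowable stress
= 12 * 211 * 184 N
= 465888 N
= 465.89 kN

465.89 kN


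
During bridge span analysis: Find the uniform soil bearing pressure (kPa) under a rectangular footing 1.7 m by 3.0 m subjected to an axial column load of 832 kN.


A = 1.7 * 3.0 = 5.1 m^2
q = P / A = 832 / 5.1
= 163.1373 kPa

163.1373 kPa


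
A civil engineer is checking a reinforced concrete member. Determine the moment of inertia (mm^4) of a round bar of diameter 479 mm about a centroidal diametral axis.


r = d / 2 = 479 / 2 = 239.5 mm
I = pi * r^4 / 4 = pi * 239.5^4 / 4
= 2584115686.37 mm^4

2584115686.37 mm^4


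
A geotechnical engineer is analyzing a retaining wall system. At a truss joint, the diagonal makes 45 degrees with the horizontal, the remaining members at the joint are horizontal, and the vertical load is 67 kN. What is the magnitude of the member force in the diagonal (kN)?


At the joint, only the diagonal has a vertical component, so vertical equilibrium gives:
F * sin(45) = 67
F = 67 / sin(45)
= 67 / 0.707107
= 94.75 kN

94.75 kN


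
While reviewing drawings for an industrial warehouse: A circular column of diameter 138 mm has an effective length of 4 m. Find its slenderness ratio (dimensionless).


Radius of gyration r = d / 4 = 138 / 4 = 34.5 mm
L_eff = 4000.0 mm
Slenderness ratio = L / r = 4000.0 / 34.5 = 115.94 (dimensionless)

115.94 (dimensionless)


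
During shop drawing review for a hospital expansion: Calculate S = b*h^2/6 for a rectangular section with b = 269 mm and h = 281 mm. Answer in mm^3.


S = b * h^2 / 6
= 269 * 281^2 / 6
= 269 * 78961 / 6
= 3540084.83 mm^3

3540084.83 mm^3


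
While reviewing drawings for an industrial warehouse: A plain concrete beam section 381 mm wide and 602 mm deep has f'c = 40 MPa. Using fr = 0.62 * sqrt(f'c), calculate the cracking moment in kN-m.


fr = 0.62 * sqrt(40) = 0.62 * 6.3246 = 3.9212 MPa
I = 381 * 602^3 / 12 = 6926808854.0 mm^4
y_t = 301.0 mm
M_cr = fr * I / y_t = 3.9212 * 6926808854.0 / 301.0 N-mm
= 90.2378 kN-m

90.2378 kN-m


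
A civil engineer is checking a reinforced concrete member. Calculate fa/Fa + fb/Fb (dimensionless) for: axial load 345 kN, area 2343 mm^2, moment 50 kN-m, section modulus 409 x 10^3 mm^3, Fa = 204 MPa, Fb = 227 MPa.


f_a = P / A = 345000.0 / 2343 = 147.2471 MPa
f_b = M / S = 50000000.0 / 409000.0 = 122.2494 MPa
Ratio = f_a / Fa + f_b / Fb
= 147.2471 / 204 + 122.2494 / 227
= 1.2603 (dimensionless)

1.2603 (dimensionless)


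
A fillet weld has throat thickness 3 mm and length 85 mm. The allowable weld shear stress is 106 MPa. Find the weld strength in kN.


Strength = throat * length * allowable stress
= 3 * 85 * 106 N
= 27030 N
= 27.03 kN

27.03 kN


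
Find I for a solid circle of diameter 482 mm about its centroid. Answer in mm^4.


r = d / 2 = 482 / 2 = 241.0 mm
I = pi * r^4 / 4 = pi * 241.0^4 / 4
= 2649464175.81 mm^4

2649464175.81 mm^4


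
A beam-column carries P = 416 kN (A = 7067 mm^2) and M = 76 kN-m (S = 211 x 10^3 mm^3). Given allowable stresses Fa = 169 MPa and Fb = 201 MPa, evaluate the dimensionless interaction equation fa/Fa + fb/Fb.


f_a = P / A = 416000.0 / 7067 = 58.8651 MPa
f_b = M / S = 76000000.0 / 211000.0 = 360.1896 MPa
Ratio = f_a / Fa + f_b / Fb
= 58.8651 / 169 + 360.1896 / 201
= 2.1403 (dimensionless)

2.1403 (dimensionless)


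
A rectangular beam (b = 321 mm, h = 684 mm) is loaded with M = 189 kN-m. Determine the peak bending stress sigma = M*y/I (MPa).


I = b * h^3 / 12 = 321 * 684^3 / 12 = 8560361232.0 mm^4
y = h / 2 = 684 / 2 = 342.0 mm
M = 189 kN-m = 189000000.0 N-mm
sigma = M * y / I = 189000000.0 * 342.0 / 8560361232.0
= 7.55 MPa

7.55 MPa


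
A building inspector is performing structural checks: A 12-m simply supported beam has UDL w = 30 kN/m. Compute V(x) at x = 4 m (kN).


R_A = w * L / 2 = 30 * 12 / 2 = 180.0 kN
V(x) = R_A - w * x = 180.0 - 30 * 4
= 60.0 kN

60.0 kN


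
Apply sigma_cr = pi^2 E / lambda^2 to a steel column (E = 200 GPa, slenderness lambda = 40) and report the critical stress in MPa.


sigma_cr = pi^2 * E / lambda^2
= 9.8696 * 200000.0 / 40^2
= 9.8696 * 200000.0 / 1600
= 1233.7006 MPa

1233.7006 MPa


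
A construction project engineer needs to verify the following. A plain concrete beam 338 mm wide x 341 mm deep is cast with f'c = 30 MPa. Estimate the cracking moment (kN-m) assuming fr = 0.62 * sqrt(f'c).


fr = 0.62 * sqrt(30) = 0.62 * 5.4772 = 3.3959 MPa
I = 338 * 341^3 / 12 = 1116859624.83 mm^4
y_t = 170.5 mm
M_cr = fr * I / y_t = 3.3959 * 1116859624.83 / 170.5 N-mm
= 22.2447 kN-m

22.2447 kN-m


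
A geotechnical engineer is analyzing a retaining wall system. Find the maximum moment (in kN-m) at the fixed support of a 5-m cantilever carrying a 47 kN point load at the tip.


For a cantilever with a point load at the free end:
M_max = P * L = 47 * 5 = 235 kN-m

235 kN-m


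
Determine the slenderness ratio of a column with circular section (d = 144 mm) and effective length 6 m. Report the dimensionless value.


Radius of gyration r = d / 4 = 144 / 4 = 36.0 mm
L_eff = 6000.0 mm
Slenderness ratio = L / r = 6000.0 / 36.0 = 166.67 (dimensionless)

166.67 (dimensionless)


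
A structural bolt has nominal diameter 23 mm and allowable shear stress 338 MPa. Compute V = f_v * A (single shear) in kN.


A = pi * d^2 / 4 = pi * 23^2 / 4 = 415.4756 mm^2
V = f_v * A / 1000 = 338 * 415.4756 / 1000
= 140.4308 kN

140.4308 kN


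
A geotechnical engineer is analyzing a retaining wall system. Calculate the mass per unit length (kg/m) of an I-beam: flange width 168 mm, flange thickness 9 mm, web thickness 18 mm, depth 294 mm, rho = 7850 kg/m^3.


A_flanges = 2 * 168 * 9 = 3024 mm^2
A_web = (294 - 2 * 9) * 18 = 4968 mm^2
A_total = 3024 + 4968 = 7992 mm^2 = 0.007992 m^2
Weight = rho * A = 7850 * 0.007992 = 62.7372 kg/m

62.7372 kg/m


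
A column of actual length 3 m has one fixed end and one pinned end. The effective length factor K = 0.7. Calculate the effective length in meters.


L_eff = K * L
= 0.7 * 3
= 2.1 m

2.1 m


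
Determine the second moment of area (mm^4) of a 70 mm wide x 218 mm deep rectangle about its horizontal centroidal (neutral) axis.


I = b * h^3 / 12
= 70 * 218^3 / 12
= 70 * 10360232 / 12
= 60434686.67 mm^4

60434686.67 mm^4


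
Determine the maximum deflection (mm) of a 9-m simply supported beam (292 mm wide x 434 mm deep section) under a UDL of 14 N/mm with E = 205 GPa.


I = 292 * 434^3 / 12 = 1989164930.67 mm^4
L = 9000.0 mm, w = 14 N/mm, E = 205000.0 MPa
delta = 5 * w * L^4 / (384 * E * I)
= 5 * 14 * 9000.0^4 / (384 * 205000.0 * 1989164930.67)
= 2.933 mm

2.933 mm


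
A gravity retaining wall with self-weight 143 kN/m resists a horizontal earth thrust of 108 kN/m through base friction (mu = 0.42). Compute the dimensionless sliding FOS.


Resisting force = mu * W = 0.42 * 143 = 60.06 kN/m
FOS = Resisting / Driving = 60.06 / 108
= 0.5561 (dimensionless)

0.5561 (dimensionless)


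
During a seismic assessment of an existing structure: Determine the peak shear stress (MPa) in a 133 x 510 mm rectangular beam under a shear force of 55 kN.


A = b * h = 133 * 510 = 67830 mm^2
V = 55 kN = 55000.0 N
tau_max = 1.5 * V / A = 1.5 * 55000.0 / 67830
= 1.2163 MPa

1.2163 MPa


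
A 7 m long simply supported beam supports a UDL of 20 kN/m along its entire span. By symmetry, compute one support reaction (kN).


Total load = w * L = 20 * 7 = 140 kN
By symmetry, each reaction R = total / 2 = 140 / 2 = 70.0 kN

70.0 kN


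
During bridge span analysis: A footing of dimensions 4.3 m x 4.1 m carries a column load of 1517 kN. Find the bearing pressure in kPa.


A = 4.3 * 4.1 = 17.63 m^2
q = P / A = 1517 / 17.63
= 86.0465 kPa

86.0465 kPa


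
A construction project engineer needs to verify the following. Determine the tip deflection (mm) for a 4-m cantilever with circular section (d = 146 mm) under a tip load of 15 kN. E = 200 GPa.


I = pi * d^4 / 64 = pi * 146^4 / 64 = 22303926.33 mm^4
L = 4000.0 mm, P = 15000.0 N, E = 200000.0 MPa
delta = P * L^3 / (3 * E * I)
= 15000.0 * 4000.0^3 / (3 * 200000.0 * 22303926.33)
= 71.7362 mm

71.7362 mm


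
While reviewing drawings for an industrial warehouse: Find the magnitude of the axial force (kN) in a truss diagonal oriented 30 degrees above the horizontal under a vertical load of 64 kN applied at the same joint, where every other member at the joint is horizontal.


At the joint, only the diagonal has a vertical component, so vertical equilibrium gives:
F * sin(30) = 64
F = 64 / sin(30)
= 64 / 0.5
= 128.0 kN

128.0 kN


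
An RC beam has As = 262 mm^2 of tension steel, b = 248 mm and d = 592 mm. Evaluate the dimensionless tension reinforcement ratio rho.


rho = As / (b * d)
= 262 / (248 * 592)
= 262 / 146816
= 0.001785 (dimensionless)

0.001785 (dimensionless)


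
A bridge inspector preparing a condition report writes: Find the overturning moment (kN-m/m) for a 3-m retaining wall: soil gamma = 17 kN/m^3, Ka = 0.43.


Pa = 0.5 * Ka * gamma * H^2
= 0.5 * 0.43 * 17 * 3^2
= 32.895 kN/m
Arm = H / 3 = 3 / 3 = 1.0 m
Mo = Pa * arm = Pa * H / 3 = 32.895 * 3 / 3 = 32.895 kN-m/m

32.895 kN-m/m


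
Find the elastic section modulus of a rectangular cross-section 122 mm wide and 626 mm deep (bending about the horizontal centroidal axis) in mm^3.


S = b * h^2 / 6
= 122 * 626^2 / 6
= 122 * 391876 / 6
= 7968145.33 mm^3

7968145.33 mm^3


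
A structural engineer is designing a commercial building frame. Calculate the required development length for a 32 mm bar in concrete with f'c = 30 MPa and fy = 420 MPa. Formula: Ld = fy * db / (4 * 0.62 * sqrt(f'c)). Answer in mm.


Ld = (fy * db) / (4 * 0.62 * sqrt(f'c))
= (420 * 32) / (4 * 0.62 * sqrt(30))
= 13440 / 13.5835
= 989.43 mm

989.43 mm


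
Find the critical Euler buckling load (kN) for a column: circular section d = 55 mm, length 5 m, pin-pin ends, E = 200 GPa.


I = pi * d^4 / 64 = 449180.25 mm^4
L = 5000.0 mm
P_cr = pi^2 * E * I / L^2
= 9.8696 * 200000.0 * 449180.25 / 5000.0^2
= 35465.85 N = 35.4659 kN

35.4659 kN


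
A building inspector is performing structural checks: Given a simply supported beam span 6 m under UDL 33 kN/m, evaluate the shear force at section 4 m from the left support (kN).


R_A = w * L / 2 = 33 * 6 / 2 = 99.0 kN
V(x) = R_A - w * x = 99.0 - 33 * 4
= -33.0 kN

-33.0 kN


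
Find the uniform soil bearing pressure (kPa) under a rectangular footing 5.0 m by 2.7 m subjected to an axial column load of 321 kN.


A = 5.0 * 2.7 = 13.5 m^2
q = P / A = 321 / 13.5
= 23.7778 kPa

23.7778 kPa


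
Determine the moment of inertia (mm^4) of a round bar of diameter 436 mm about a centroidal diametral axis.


r = d / 2 = 436 / 2 = 218.0 mm
I = pi * r^4 / 4 = pi * 218.0^4 / 4
= 1773845766.37 mm^4

1773845766.37 mm^4


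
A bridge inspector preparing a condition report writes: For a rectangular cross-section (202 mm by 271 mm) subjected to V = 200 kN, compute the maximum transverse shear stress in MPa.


A = b * h = 202 * 271 = 54742 mm^2
V = 200 kN = 200000.0 N
tau_max = 1.5 * V / A = 1.5 * 200000.0 / 54742
= 5.4803 MPa

5.4803 MPa


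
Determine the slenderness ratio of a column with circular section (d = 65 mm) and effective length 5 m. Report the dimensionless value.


Radius of gyration r = d / 4 = 65 / 4 = 16.25 mm
L_eff = 5000.0 mm
Slenderness ratio = L / r = 5000.0 / 16.25 = 307.69 (dimensionless)

307.69 (dimensionless)


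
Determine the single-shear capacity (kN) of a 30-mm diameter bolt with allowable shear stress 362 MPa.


A = pi * d^2 / 4 = pi * 30^2 / 4 = 706.8583 mm^2
V = f_v * A / 1000 = 362 * 706.8583 / 1000
= 255.8827 kN

255.8827 kN


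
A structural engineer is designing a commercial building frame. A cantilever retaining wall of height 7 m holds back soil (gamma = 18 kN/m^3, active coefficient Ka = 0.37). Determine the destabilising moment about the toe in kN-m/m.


Pa = 0.5 * Ka * gamma * H^2
= 0.5 * 0.37 * 18 * 7^2
= 163.17 kN/m
Arm = H / 3 = 7 / 3 = 2.3333 m
Mo = Pa * arm = Pa * H / 3 = 163.17 * 7 / 3 = 380.73 kN-m/m

380.73 kN-m/m


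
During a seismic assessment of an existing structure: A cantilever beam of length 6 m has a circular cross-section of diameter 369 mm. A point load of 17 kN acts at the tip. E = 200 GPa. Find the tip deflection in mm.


I = pi * d^4 / 64 = pi * 369^4 / 64 = 910071184.05 mm^4
L = 6000.0 mm, P = 17000.0 N, E = 200000.0 MPa
delta = P * L^3 / (3 * E * I)
= 17000.0 * 6000.0^3 / (3 * 200000.0 * 910071184.05)
= 6.7247 mm

6.7247 mm


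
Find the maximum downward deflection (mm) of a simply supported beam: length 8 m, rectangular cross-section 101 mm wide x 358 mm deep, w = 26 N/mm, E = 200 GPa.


I = 101 * 358^3 / 12 = 386179492.67 mm^4
L = 8000.0 mm, w = 26 N/mm, E = 200000.0 MPa
delta = 5 * w * L^4 / (384 * E * I)
= 5 * 26 * 8000.0^4 / (384 * 200000.0 * 386179492.67)
= 17.9537 mm

17.9537 mm


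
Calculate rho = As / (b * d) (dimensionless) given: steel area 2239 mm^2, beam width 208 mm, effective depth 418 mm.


rho = As / (b * d)
= 2239 / (208 * 418)
= 2239 / 86944
= 0.025752 (dimensionless)

0.025752 (dimensionless)


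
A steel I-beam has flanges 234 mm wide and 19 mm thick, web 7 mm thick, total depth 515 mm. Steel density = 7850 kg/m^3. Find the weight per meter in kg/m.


A_flanges = 2 * 234 * 19 = 8892 mm^2
A_web = (515 - 2 * 19) * 7 = 3339 mm^2
A_total = 8892 + 3339 = 12231 mm^2 = 0.012231 m^2
Weight = rho * A = 7850 * 0.012231 = 96.0134 kg/m

96.0134 kg/m


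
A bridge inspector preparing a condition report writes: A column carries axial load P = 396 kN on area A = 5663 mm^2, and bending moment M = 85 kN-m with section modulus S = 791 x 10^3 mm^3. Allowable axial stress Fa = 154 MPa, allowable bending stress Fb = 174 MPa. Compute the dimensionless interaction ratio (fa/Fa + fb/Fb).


f_a = P / A = 396000.0 / 5663 = 69.9276 MPa
f_b = M / S = 85000000.0 / 791000.0 = 107.4589 MPa
Ratio = f_a / Fa + f_b / Fb
= 69.9276 / 154 + 107.4589 / 174
= 1.0717 (dimensionless)

1.0717 (dimensionless)


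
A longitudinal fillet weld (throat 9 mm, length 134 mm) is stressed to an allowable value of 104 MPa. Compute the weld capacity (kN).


Strength = throat * length * allowable stress
= 9 * 134 * 104 N
= 125424 N
= 125.42 kN

125.42 kN


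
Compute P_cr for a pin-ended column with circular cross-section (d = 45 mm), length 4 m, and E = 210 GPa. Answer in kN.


I = pi * d^4 / 64 = 201288.96 mm^4
L = 4000.0 mm
P_cr = pi^2 * E * I / L^2
= 9.8696 * 210000.0 * 201288.96 / 4000.0^2
= 26074.68 N = 26.0747 kN

26.0747 kN


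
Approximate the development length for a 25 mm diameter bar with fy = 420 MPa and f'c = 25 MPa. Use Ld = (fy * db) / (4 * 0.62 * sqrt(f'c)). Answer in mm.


Ld = (fy * db) / (4 * 0.62 * sqrt(f'c))
= (420 * 25) / (4 * 0.62 * sqrt(25))
= 10500 / 12.4
= 846.77 mm

846.77 mm


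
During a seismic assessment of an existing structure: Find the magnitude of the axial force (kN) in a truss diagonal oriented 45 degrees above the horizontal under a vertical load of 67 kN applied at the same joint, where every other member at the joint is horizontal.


At the joint, only the diagonal has a vertical component, so vertical equilibrium gives:
F * sin(45) = 67
F = 67 / sin(45)
= 67 / 0.707107
= 94.75 kN

94.75 kN


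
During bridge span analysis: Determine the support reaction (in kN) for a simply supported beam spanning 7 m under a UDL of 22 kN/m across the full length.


Total load = w * L = 22 * 7 = 154 kN
By symmetry, each reaction R = total / 2 = 154 / 2 = 77.0 kN

77.0 kN


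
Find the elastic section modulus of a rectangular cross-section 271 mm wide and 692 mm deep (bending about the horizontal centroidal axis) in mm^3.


S = b * h^2 / 6
= 271 * 692^2 / 6
= 271 * 478864 / 6
= 21628690.67 mm^3

21628690.67 mm^3


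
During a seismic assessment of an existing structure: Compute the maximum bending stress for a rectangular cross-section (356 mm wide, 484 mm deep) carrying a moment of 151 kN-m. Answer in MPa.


I = b * h^3 / 12 = 356 * 484^3 / 12 = 3363603818.67 mm^4
y = h / 2 = 484 / 2 = 242.0 mm
M = 151 kN-m = 151000000.0 N-mm
sigma = M * y / I = 151000000.0 * 242.0 / 3363603818.67
= 10.86 MPa

10.86 MPa


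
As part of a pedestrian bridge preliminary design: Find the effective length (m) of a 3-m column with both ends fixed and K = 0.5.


L_eff = K * L
= 0.5 * 3
= 1.5 m

1.5 m


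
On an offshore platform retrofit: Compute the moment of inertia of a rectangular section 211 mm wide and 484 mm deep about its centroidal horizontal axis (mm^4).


I = b * h^3 / 12
= 211 * 484^3 / 12
= 211 * 113379904 / 12
= 1993596645.33 mm^4

1993596645.33 mm^4


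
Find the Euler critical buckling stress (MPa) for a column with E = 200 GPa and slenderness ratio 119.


sigma_cr = pi^2 * E / lambda^2
= 9.8696 * 200000.0 / 119^2
= 9.8696 * 200000.0 / 14161
= 139.3913 MPa

139.3913 MPa


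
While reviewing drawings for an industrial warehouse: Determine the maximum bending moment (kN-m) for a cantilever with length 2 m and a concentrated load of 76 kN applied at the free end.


For a cantilever with a point load at the free end:
M_max = P * L = 76 * 2 = 152 kN-m

152 kN-m


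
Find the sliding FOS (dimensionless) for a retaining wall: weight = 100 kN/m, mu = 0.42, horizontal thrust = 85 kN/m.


Resisting force = mu * W = 0.42 * 100 = 42.0 kN/m
FOS = Resisting / Driving = 42.0 / 85
= 0.4941 (dimensionless)

0.4941 (dimensionless)


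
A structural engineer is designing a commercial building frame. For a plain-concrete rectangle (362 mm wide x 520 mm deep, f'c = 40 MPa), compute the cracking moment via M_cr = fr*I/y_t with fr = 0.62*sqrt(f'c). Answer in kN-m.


fr = 0.62 * sqrt(40) = 0.62 * 6.3246 = 3.9212 MPa
I = 362 * 520^3 / 12 = 4241674666.67 mm^4
y_t = 260.0 mm
M_cr = fr * I / y_t = 3.9212 * 4241674666.67 / 260.0 N-mm
= 63.9714 kN-m

63.9714 kN-m


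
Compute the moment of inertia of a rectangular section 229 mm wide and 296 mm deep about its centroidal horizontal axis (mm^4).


I = b * h^3 / 12
= 229 * 296^3 / 12
= 229 * 25934336 / 12
= 494913578.67 mm^4

494913578.67 mm^4


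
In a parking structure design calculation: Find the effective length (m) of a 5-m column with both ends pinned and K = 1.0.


L_eff = K * L
= 1.0 * 5
= 5.0 m

5.0 m


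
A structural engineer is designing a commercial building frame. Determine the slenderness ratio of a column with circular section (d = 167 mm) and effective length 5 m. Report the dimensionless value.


Radius of gyration r = d / 4 = 167 / 4 = 41.75 mm
L_eff = 5000.0 mm
Slenderness ratio = L / r = 5000.0 / 41.75 = 119.76 (dimensionless)

119.76 (dimensionless)


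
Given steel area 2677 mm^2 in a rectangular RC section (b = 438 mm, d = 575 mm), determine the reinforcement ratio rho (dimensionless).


rho = As / (b * d)
= 2677 / (438 * 575)
= 2677 / 251850
= 0.010629 (dimensionless)

0.010629 (dimensionless)


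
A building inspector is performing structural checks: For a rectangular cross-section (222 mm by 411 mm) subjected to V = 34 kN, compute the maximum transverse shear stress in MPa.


A = b * h = 222 * 411 = 91242 mm^2
V = 34 kN = 34000.0 N
tau_max = 1.5 * V / A = 1.5 * 34000.0 / 91242
= 0.559 MPa

0.559 MPa


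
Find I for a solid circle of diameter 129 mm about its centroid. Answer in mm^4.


r = d / 2 = 129 / 2 = 64.5 mm
I = pi * r^4 / 4 = pi * 64.5^4 / 4
= 13593420.13 mm^4

13593420.13 mm^4


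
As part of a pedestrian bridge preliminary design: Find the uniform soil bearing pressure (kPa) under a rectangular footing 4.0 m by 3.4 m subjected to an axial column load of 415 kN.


A = 4.0 * 3.4 = 13.6 m^2
q = P / A = 415 / 13.6
= 30.5147 kPa

30.5147 kPa


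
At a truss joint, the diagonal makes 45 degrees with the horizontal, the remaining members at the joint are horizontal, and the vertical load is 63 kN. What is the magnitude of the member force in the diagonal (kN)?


At the joint, only the diagonal has a vertical component, so vertical equilibrium gives:
F * sin(45) = 63
F = 63 / sin(45)
= 63 / 0.707107
= 89.1 kN

89.1 kN


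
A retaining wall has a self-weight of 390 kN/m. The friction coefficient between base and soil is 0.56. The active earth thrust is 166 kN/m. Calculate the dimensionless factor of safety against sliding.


Resisting force = mu * W = 0.56 * 390 = 218.4 kN/m
FOS = Resisting / Driving = 218.4 / 166
= 1.3157 (dimensionless)

1.3157 (dimensionless)


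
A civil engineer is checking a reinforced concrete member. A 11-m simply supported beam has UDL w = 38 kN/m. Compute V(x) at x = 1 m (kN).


R_A = w * L / 2 = 38 * 11 / 2 = 209.0 kN
V(x) = R_A - w * x = 209.0 - 38 * 1
= 171.0 kN

171.0 kN


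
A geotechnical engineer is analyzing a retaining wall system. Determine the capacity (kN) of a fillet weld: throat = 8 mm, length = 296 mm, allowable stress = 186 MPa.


Strength = throat * length * allowable stress
= 8 * 296 * 186 N
= 440448 N
= 440.45 kN

440.45 kN


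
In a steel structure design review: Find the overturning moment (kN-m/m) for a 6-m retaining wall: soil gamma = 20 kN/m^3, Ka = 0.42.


Pa = 0.5 * Ka * gamma * H^2
= 0.5 * 0.42 * 20 * 6^2
= 151.2 kN/m
Arm = H / 3 = 6 / 3 = 2.0 m
Mo = Pa * arm = Pa * H / 3 = 151.2 * 6 / 3 = 302.4 kN-m/m

302.4 kN-m/m


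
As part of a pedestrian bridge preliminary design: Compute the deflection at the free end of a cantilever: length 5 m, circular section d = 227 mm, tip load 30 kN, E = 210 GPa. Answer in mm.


I = pi * d^4 / 64 = pi * 227^4 / 64 = 130338682.73 mm^4
L = 5000.0 mm, P = 30000.0 N, E = 210000.0 MPa
delta = P * L^3 / (3 * E * I)
= 30000.0 * 5000.0^3 / (3 * 210000.0 * 130338682.73)
= 45.6686 mm

45.6686 mm


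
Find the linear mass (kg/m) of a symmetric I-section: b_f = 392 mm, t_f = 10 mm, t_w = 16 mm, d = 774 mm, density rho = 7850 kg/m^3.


A_flanges = 2 * 392 * 10 = 7840 mm^2
A_web = (774 - 2 * 10) * 16 = 12064 mm^2
A_total = 7840 + 12064 = 19904 mm^2 = 0.019904 m^2
Weight = rho * A = 7850 * 0.019904 = 156.2464 kg/m

156.2464 kg/m


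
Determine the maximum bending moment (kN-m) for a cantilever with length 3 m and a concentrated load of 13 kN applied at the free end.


For a cantilever with a point load at the free end:
M_max = P * L = 13 * 3 = 39 kN-m

39 kN-m


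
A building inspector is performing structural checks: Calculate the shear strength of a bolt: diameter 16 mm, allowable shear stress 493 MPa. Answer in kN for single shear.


A = pi * d^2 / 4 = pi * 16^2 / 4 = 201.0619 mm^2
V = f_v * A / 1000 = 493 * 201.0619 / 1000
= 99.1235 kN

99.1235 kN


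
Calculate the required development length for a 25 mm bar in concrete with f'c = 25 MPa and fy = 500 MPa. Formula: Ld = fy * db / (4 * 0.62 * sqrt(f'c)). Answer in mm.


Ld = (fy * db) / (4 * 0.62 * sqrt(f'c))
= (500 * 25) / (4 * 0.62 * sqrt(25))
= 12500 / 12.4
= 1008.06 mm

1008.06 mm


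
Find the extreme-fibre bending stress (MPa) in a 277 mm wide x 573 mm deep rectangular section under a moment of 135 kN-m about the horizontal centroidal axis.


I = b * h^3 / 12 = 277 * 573^3 / 12 = 4342725600.75 mm^4
y = h / 2 = 573 / 2 = 286.5 mm
M = 135 kN-m = 135000000.0 N-mm
sigma = M * y / I = 135000000.0 * 286.5 / 4342725600.75
= 8.91 MPa

8.91 MPa


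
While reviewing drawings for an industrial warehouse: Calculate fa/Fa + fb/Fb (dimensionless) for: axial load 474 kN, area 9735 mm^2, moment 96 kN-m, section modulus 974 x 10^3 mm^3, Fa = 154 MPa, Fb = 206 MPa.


f_a = P / A = 474000.0 / 9735 = 48.6903 MPa
f_b = M / S = 96000000.0 / 974000.0 = 98.5626 MPa
Ratio = f_a / Fa + f_b / Fb
= 48.6903 / 154 + 98.5626 / 206
= 0.7946 (dimensionless)

0.7946 (dimensionless)


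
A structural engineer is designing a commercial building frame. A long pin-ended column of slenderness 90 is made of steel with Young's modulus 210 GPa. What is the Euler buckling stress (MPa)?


sigma_cr = pi^2 * E / lambda^2
= 9.8696 * 210000.0 / 90^2
= 9.8696 * 210000.0 / 8100
= 255.8786 MPa

255.8786 MPa


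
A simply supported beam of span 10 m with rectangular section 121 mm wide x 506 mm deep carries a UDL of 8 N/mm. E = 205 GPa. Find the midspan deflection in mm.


I = 121 * 506^3 / 12 = 1306338344.67 mm^4
L = 10000.0 mm, w = 8 N/mm, E = 205000.0 MPa
delta = 5 * w * L^4 / (384 * E * I)
= 5 * 8 * 10000.0^4 / (384 * 205000.0 * 1306338344.67)
= 3.8897 mm

3.8897 mm


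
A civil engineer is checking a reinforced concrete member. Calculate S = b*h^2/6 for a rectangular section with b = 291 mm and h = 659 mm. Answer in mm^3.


S = b * h^2 / 6
= 291 * 659^2 / 6
= 291 * 434281 / 6
= 21062628.5 mm^3

21062628.5 mm^3


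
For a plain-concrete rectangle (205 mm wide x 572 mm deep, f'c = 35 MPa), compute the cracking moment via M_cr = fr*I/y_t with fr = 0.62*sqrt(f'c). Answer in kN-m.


fr = 0.62 * sqrt(35) = 0.62 * 5.9161 = 3.668 MPa
I = 205 * 572^3 / 12 = 3197132986.67 mm^4
y_t = 286.0 mm
M_cr = fr * I / y_t = 3.668 * 3197132986.67 / 286.0 N-mm
= 41.0034 kN-m

41.0034 kN-m


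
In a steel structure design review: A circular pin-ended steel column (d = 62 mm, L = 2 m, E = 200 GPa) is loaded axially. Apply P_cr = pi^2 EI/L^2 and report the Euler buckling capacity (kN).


I = pi * d^4 / 64 = 725331.7 mm^4
L = 2000.0 mm
P_cr = pi^2 * E * I / L^2
= 9.8696 * 200000.0 * 725331.7 / 2000.0^2
= 357936.85 N = 357.9368 kN

357.9368 kN


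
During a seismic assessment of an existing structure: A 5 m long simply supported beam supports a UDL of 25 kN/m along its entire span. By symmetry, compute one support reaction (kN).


Total load = w * L = 25 * 5 = 125 kN
By symmetry, each reaction R = total / 2 = 125 / 2 = 62.5 kN

62.5 kN


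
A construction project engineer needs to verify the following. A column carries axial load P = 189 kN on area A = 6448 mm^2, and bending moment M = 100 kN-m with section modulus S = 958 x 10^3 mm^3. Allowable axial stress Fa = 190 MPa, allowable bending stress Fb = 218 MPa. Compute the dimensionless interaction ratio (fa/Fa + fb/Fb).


f_a = P / A = 189000.0 / 6448 = 29.3114 MPa
f_b = M / S = 100000000.0 / 958000.0 = 104.3841 MPa
Ratio = f_a / Fa + f_b / Fb
= 29.3114 / 190 + 104.3841 / 218
= 0.6331 (dimensionless)

0.6331 (dimensionless)


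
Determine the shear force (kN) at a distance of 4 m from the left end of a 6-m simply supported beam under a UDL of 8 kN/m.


R_A = w * L / 2 = 8 * 6 / 2 = 24.0 kN
V(x) = R_A - w * x = 24.0 - 8 * 4
= -8.0 kN

-8.0 kN


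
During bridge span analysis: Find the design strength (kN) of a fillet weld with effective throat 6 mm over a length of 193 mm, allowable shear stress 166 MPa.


Strength = throat * length * allowable stress
= 6 * 193 * 166 N
= 192228 N
= 192.23 kN

192.23 kN


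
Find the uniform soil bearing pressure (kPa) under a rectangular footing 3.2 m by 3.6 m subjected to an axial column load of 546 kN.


A = 3.2 * 3.6 = 11.52 m^2
q = P / A = 546 / 11.52
= 47.3958 kPa

47.3958 kPa


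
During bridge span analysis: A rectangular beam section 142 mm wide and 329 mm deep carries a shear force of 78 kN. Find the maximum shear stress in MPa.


A = b * h = 142 * 329 = 46718 mm^2
V = 78 kN = 78000.0 N
tau_max = 1.5 * V / A = 1.5 * 78000.0 / 46718
= 2.5044 MPa

2.5044 MPa
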